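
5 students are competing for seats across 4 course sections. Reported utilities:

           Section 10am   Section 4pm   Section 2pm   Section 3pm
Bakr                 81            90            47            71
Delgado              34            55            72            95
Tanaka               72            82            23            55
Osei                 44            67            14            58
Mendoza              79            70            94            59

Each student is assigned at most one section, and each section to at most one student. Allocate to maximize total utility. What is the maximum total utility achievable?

Optimal: Bakr→Section 10am (81 points), Tanaka→Section 4pm (82 points), Mendoza→Section 2pm (94 points), Delgado→Section 3pm (95 points) — total 81+82+94+95 = 352 points.
Row-greedy (each student in turn takes its best remaining section) gives 271 points, worse by 81.
Swapping Bakr↔Mendoza (Bakr→Section 2pm 47 points, Mendoza→Section 10am 79 points) loses 49.
No other one-to-one assignment exceeds 352 points.

Maximum total: 352 points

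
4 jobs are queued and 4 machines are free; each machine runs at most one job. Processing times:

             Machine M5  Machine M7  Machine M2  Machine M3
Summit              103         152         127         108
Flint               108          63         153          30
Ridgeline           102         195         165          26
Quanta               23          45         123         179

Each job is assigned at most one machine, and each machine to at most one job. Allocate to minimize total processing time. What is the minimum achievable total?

Minimum total: 239 min

Optimal: Summit→Machine M2 (127 min), Flint→Machine M7 (63 min), Ridgeline→Machine M3 (26 min), Quanta→Machine M5 (23 min) — total 127+63+26+23 = 239 min.
Row-greedy (each job in turn takes its cheapest remaining machine) gives 343 min, worse by 104.
Checked against all permutations: 239 min is optimal.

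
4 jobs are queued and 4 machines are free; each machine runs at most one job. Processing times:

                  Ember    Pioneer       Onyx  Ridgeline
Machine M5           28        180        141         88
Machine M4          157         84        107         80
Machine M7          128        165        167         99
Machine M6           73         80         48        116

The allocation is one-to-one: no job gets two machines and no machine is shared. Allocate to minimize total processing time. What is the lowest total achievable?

Optimal: Ember→Machine M5 (28 min), Pioneer→Machine M4 (84 min), Onyx→Machine M6 (48 min), Ridgeline→Machine M7 (99 min) — total 28+84+48+99 = 259 min.
Swapping Pioneer↔Onyx (Pioneer→Machine M6 80 min, Onyx→Machine M4 107 min) adds 55.

Minimum total: 259 min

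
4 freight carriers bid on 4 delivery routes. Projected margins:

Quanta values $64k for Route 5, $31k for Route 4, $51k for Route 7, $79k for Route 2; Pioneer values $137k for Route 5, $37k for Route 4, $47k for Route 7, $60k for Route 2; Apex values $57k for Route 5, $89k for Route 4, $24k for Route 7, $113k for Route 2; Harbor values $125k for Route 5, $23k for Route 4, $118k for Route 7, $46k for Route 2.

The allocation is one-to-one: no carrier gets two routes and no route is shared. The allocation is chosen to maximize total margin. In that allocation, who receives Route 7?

Optimal: Quanta→Route 2 ($79k), Pioneer→Route 5 ($137k), Apex→Route 4 ($89k), Harbor→Route 7 ($118k) — total 79+137+89+118 = $423k.
Next-best assignment: Quanta→Route 4, Pioneer→Route 5, Apex→Route 2, Harbor→Route 7 = $399k.
Harbor's own top route is Route 5 ($125k), but forcing Harbor→Route 5 and reassigning the rest optimally gives only $340k — worse by 83.

Harbor receives Route 7.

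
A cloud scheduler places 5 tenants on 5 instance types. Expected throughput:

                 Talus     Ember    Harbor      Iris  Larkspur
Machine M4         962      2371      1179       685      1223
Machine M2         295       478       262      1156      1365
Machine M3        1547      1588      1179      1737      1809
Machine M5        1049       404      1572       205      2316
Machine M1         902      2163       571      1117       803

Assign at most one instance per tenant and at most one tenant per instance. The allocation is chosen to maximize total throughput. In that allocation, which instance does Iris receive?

Iris receives Machine M2.

This is a one-to-one assignment (maximum-weight bipartite matching).
Optimal: Talus→Machine M3 (1547 ops/s), Ember→Machine M1 (2163 ops/s), Harbor→Machine M4 (1179 ops/s), Iris→Machine M2 (1156 ops/s), Larkspur→Machine M5 (2316 ops/s) — total 1547+2163+1179+1156+2316 = 8361 ops/s.
Swapping Iris↔Ember (Iris→Machine M1 1117 ops/s, Ember→Machine M2 478 ops/s) loses 1724.
No other one-to-one assignment exceeds 8361 ops/s.
Iris's own top instance is Machine M3 (1737 ops/s), but forcing Iris→Machine M3 and reassigning the rest optimally gives only 7947 ops/s — worse by 414.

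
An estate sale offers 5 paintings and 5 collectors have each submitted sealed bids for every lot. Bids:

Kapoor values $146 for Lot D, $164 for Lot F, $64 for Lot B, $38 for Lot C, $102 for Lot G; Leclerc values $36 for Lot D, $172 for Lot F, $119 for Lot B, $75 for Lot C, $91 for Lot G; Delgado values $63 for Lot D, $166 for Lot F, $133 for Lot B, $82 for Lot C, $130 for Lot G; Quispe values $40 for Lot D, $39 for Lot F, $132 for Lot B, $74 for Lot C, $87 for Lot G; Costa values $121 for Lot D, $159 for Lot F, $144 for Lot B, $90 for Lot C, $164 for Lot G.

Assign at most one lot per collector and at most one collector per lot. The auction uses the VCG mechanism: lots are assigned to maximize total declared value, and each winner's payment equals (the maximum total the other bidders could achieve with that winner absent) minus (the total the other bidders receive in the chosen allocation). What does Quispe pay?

Efficient allocation: Kapoor→Lot D ($146), Leclerc→Lot F ($172), Delgado→Lot C ($82), Quispe→Lot B ($132), Costa→Lot G ($164); total welfare W = $696.
Quispe receives Lot B at value $132, so the others get W − 132 = $564.
Without Quispe: best allocation of the remaining 4 bidders over all 5 lots is Kapoor→Lot D ($146), Leclerc→Lot F ($172), Delgado→Lot B ($133), Costa→Lot G ($164), total $615.
VCG payment = (others' best without Quispe) − (others' welfare with Quispe) = 615 − 564 = $51.

Quispe pays $51.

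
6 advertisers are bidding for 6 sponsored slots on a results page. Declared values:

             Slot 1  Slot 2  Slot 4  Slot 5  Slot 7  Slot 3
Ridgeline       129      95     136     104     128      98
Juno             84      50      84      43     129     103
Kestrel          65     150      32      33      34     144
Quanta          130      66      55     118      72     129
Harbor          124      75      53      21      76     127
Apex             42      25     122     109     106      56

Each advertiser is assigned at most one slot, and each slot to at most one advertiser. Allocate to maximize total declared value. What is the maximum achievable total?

Treat this as an assignment problem: match each advertiser to one slot.
Optimal: Ridgeline→Slot 4 ($136), Juno→Slot 7 ($129), Kestrel→Slot 2 ($150), Quanta→Slot 1 ($130), Harbor→Slot 3 ($127), Apex→Slot 5 ($109) — total 136+129+150+130+127+109 = $781.

Maximum total: $781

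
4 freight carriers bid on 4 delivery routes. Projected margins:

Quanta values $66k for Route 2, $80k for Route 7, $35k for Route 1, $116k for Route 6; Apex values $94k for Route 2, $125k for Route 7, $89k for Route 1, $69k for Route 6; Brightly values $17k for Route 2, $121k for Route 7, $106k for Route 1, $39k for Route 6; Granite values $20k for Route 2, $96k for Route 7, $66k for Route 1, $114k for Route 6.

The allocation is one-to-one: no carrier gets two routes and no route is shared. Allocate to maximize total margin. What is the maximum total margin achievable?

This is the linear assignment problem.
Optimal: Quanta→Route 6 ($116k), Apex→Route 2 ($94k), Brightly→Route 1 ($106k), Granite→Route 7 ($96k) — total 116+94+106+96 = $412k.
Max-entry greedy (repeatedly take the single best remaining cell) gives $367k, worse by 45.
Every other assignment is strictly worse.

Max total: $412k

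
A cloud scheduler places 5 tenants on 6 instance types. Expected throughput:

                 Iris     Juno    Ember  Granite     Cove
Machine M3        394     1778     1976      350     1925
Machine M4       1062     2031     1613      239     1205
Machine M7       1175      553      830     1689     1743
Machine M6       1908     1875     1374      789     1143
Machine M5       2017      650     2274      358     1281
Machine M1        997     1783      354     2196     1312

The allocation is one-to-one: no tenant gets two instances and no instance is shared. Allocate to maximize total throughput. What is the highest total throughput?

This is a one-to-one assignment (maximum-weight bipartite matching).
Optimal: Iris→Machine M6 (1908 ops/s), Juno→Machine M4 (2031 ops/s), Ember→Machine M5 (2274 ops/s), Granite→Machine M1 (2196 ops/s), Cove→Machine M3 (1925 ops/s) — total 1908+2031+2274+2196+1925 = 10334 ops/s.
Column-greedy (each instance in turn goes to its best remaining tenant) gives 8016 ops/s, worse by 2318.
Swapping Ember↔Granite (Ember→Machine M1 354 ops/s, Granite→Machine M5 358 ops/s) loses 3758.
Every other assignment is strictly worse.

Max total: 10334 ops/s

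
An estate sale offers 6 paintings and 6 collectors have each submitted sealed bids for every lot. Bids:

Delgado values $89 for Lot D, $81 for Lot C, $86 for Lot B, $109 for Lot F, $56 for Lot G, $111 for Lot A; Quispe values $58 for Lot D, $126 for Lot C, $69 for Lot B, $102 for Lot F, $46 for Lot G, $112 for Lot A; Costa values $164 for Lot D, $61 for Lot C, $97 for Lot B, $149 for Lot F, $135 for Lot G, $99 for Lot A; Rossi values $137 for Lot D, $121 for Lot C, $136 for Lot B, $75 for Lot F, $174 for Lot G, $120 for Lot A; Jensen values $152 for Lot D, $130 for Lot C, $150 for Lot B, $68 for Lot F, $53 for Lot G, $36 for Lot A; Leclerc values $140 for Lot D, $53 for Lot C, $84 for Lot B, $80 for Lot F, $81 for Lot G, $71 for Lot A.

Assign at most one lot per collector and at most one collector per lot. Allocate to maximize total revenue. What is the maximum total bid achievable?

Treat this as an assignment problem: match each collector to one lot.
Optimal: Delgado→Lot A ($111), Quispe→Lot C ($126), Costa→Lot F ($149), Rossi→Lot G ($174), Jensen→Lot B ($150), Leclerc→Lot D ($140) — total 111+126+149+174+150+140 = $850.
Column-greedy (each lot in turn goes to its best remaining collector) gives $732, worse by 118.
Next-best assignment: Delgado→Lot C, Quispe→Lot A, Costa→Lot F, Rossi→Lot G, Jensen→Lot B, Leclerc→Lot D = $806.
Checked against all permutations: $850 is optimal.

Max total: $850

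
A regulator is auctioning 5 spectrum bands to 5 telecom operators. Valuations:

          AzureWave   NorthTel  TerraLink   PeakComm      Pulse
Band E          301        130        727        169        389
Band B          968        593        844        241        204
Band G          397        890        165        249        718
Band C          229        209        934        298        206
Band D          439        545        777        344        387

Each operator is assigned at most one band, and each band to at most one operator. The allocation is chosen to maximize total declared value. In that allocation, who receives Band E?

Optimal: AzureWave→Band B ($968M), NorthTel→Band G ($890M), TerraLink→Band C ($934M), PeakComm→Band D ($344M), Pulse→Band E ($389M) — total 968+890+934+344+389 = $3525M.
Column-greedy (each band in turn goes to its best remaining operator) gives $3270M, worse by 255.
Next-best assignment: AzureWave→Band B, NorthTel→Band G, TerraLink→Band C, PeakComm→Band E, Pulse→Band D = $3348M.
Every other assignment is strictly worse.
Pulse's own top band is Band G ($718M), but forcing Pulse→Band G and reassigning the rest optimally gives only $3334M — worse by 191.

Pulse receives Band E.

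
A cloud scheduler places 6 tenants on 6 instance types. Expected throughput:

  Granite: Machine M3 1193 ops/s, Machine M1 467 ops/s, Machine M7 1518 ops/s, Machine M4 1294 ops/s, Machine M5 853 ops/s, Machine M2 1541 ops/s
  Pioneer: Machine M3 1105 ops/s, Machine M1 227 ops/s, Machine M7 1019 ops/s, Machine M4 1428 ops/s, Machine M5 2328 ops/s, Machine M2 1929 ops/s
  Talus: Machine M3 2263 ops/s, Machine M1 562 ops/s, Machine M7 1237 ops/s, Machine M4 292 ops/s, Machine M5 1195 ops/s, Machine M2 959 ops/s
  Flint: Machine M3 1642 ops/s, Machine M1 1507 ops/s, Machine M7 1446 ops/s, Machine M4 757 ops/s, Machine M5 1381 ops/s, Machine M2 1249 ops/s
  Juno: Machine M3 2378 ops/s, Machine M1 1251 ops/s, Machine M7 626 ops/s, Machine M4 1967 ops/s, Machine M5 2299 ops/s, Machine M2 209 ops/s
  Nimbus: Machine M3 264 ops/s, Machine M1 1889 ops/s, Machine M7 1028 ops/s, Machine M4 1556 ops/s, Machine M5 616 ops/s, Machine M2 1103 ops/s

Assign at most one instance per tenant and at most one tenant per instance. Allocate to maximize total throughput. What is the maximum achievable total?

Treat this as an assignment problem: match each tenant to one instance.
Optimal: Granite→Machine M2 (1541 ops/s), Pioneer→Machine M5 (2328 ops/s), Talus→Machine M3 (2263 ops/s), Flint→Machine M7 (1446 ops/s), Juno→Machine M4 (1967 ops/s), Nimbus→Machine M1 (1889 ops/s) — total 1541+2328+2263+1446+1967+1889 = 11434 ops/s.
Next-best assignment: Granite→Machine M7, Pioneer→Machine M5, Talus→Machine M3, Flint→Machine M2, Juno→Machine M4, Nimbus→Machine M1 = 11214 ops/s.
Swapping Flint↔Talus (Flint→Machine M3 1642 ops/s, Talus→Machine M7 1237 ops/s) loses 830.
Checked against all permutations: 11434 ops/s is optimal.

Maximum total: 11434 ops/s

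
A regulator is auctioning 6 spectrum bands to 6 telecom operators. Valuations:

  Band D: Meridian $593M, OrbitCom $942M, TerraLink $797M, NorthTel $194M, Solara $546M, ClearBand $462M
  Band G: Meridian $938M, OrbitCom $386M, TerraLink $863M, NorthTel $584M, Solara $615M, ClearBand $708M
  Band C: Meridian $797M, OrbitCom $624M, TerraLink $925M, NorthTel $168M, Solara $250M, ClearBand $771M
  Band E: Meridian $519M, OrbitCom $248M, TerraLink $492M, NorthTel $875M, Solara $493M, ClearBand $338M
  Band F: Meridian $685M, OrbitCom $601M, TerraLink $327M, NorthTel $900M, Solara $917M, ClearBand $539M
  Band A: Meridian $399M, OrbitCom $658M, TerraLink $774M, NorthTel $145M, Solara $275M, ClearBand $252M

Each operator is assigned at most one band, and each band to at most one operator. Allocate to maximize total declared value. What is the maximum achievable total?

Max total: $5217M

Optimal: Meridian→Band G ($938M), OrbitCom→Band D ($942M), TerraLink→Band A ($774M), NorthTel→Band E ($875M), Solara→Band F ($917M), ClearBand→Band C ($771M) — total 938+942+774+875+917+771 = $5217M.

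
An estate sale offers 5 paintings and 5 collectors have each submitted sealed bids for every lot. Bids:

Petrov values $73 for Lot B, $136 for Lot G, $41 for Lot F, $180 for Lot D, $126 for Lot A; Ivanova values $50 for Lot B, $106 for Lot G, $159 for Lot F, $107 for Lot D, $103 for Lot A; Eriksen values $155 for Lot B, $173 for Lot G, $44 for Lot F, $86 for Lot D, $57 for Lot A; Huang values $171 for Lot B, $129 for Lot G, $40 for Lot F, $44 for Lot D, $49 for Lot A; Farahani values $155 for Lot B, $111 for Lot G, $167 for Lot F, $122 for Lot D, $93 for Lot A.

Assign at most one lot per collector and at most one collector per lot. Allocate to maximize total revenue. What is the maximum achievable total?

Maximum total: $794

Optimal: Petrov→Lot D ($180), Ivanova→Lot A ($103), Eriksen→Lot G ($173), Huang→Lot B ($171), Farahani→Lot F ($167) — total 180+103+173+171+167 = $794.
Row-greedy (each collector in turn takes its best remaining lot) gives $776, worse by 18.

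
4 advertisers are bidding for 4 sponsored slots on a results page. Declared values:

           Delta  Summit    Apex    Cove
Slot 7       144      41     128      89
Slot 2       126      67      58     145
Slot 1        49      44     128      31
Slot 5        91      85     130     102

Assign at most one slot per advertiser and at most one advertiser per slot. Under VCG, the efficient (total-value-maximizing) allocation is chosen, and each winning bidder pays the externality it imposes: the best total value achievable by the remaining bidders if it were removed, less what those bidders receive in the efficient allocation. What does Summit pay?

Summit pays $2.

Efficient allocation: Delta→Slot 7 ($144), Summit→Slot 5 ($85), Apex→Slot 1 ($128), Cove→Slot 2 ($145); total welfare W = $502.
Summit receives Slot 5 at value $85, so the others get W − 85 = $417.
Without Summit: best allocation of the remaining 3 bidders over all 4 slots is Delta→Slot 7 ($144), Apex→Slot 5 ($130), Cove→Slot 2 ($145), total $419.
VCG payment = (others' best without Summit) − (others' welfare with Summit) = 419 − 417 = $2.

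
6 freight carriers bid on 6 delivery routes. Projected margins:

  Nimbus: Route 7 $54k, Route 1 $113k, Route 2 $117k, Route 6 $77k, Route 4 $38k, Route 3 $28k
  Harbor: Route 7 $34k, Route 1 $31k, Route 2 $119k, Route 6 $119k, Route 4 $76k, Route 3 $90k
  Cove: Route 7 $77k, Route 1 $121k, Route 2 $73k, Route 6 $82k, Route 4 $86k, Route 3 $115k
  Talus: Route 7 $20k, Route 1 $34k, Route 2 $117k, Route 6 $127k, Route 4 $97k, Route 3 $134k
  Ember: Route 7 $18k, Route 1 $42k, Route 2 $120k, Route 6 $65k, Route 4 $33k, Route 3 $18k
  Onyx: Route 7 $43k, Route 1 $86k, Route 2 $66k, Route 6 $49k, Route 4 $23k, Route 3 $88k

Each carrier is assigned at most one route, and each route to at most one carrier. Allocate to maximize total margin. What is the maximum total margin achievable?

This is a one-to-one assignment (maximum-weight bipartite matching).
Optimal: Nimbus→Route 1 ($113k), Harbor→Route 6 ($119k), Cove→Route 4 ($86k), Talus→Route 3 ($134k), Ember→Route 2 ($120k), Onyx→Route 7 ($43k) — total 113+119+86+134+120+43 = $615k.
Max-entry greedy (repeatedly take the single best remaining cell) gives $571k, worse by 44.
Swapping Nimbus↔Cove (Nimbus→Route 4 $38k, Cove→Route 1 $121k) loses 40.
No other one-to-one assignment exceeds $615k.

Maximum total: $615k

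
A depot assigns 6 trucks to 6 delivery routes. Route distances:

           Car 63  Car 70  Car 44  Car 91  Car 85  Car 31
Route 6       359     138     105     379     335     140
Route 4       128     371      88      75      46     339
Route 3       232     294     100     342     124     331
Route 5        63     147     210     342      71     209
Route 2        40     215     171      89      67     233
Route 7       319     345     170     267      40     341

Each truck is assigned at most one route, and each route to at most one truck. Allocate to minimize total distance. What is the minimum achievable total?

Min total: 542 km

Optimal: Car 63→Route 2 (40 km), Car 70→Route 5 (147 km), Car 44→Route 3 (100 km), Car 91→Route 4 (75 km), Car 85→Route 7 (40 km), Car 31→Route 6 (140 km) — total 40+147+100+75+40+140 = 542 km.
Swapping Car 44↔Car 31 (Car 44→Route 6 105 km, Car 31→Route 3 331 km) adds 196.
No other one-to-one assignment undercuts 542 km.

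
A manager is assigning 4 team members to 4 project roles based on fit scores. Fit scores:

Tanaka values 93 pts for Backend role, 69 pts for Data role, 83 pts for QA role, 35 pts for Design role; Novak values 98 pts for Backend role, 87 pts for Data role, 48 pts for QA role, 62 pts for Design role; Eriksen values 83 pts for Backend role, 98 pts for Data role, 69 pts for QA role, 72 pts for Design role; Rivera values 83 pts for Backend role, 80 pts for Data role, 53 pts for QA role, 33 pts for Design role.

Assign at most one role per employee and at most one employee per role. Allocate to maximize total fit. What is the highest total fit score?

Optimal: Tanaka→QA role (83 pts), Novak→Backend role (98 pts), Eriksen→Design role (72 pts), Rivera→Data role (80 pts) — total 83+98+72+80 = 333 pts.
Row-greedy (each employee in turn takes its best remaining role) gives 305 pts, worse by 28.
Every other assignment is strictly worse.

Maximum total: 333 pts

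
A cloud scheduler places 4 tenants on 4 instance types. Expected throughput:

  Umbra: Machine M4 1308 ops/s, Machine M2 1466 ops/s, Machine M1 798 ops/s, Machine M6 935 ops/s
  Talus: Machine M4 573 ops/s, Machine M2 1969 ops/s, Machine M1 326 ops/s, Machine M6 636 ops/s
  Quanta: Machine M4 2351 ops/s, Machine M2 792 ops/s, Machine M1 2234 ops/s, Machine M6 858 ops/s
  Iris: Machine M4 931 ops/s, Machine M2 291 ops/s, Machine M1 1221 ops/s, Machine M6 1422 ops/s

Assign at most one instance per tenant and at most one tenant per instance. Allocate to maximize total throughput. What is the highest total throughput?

Maximum total: 6933 ops/s

This is a one-to-one assignment (maximum-weight bipartite matching).
Optimal: Umbra→Machine M4 (1308 ops/s), Talus→Machine M2 (1969 ops/s), Quanta→Machine M1 (2234 ops/s), Iris→Machine M6 (1422 ops/s) — total 1308+1969+2234+1422 = 6933 ops/s.
Row-greedy (each tenant in turn takes its best remaining instance) gives 5674 ops/s, worse by 1259.
Swapping Talus↔Umbra (Talus→Machine M4 573 ops/s, Umbra→Machine M2 1466 ops/s) loses 1238.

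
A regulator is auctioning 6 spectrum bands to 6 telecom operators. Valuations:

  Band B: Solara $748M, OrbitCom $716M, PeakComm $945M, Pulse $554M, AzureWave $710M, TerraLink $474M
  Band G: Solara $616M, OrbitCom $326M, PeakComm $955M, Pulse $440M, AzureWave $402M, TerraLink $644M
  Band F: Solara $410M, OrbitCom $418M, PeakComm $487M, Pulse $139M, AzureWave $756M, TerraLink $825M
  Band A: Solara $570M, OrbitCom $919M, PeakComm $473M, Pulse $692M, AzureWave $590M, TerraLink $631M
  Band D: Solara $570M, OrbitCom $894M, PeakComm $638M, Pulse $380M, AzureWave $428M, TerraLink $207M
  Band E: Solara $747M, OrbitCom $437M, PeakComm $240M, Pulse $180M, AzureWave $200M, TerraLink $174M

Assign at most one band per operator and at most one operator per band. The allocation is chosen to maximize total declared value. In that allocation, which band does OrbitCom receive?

Optimal: Solara→Band E ($747M), OrbitCom→Band D ($894M), PeakComm→Band G ($955M), Pulse→Band A ($692M), AzureWave→Band B ($710M), TerraLink→Band F ($825M) — total 747+894+955+692+710+825 = $4823M.
OrbitCom's own top band is Band A ($919M), but forcing OrbitCom→Band A and reassigning the rest optimally gives only $4536M — worse by 287.

OrbitCom receives Band D.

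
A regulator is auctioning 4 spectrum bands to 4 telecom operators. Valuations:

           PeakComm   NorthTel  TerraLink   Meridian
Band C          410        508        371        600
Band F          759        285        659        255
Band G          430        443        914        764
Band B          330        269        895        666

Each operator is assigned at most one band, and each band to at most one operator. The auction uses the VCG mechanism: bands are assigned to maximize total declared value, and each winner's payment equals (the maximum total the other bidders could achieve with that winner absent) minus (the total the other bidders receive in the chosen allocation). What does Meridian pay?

Meridian pays $19M.

Efficient allocation: PeakComm→Band F ($759M), NorthTel→Band C ($508M), TerraLink→Band B ($895M), Meridian→Band G ($764M); total welfare W = $2926M.
Meridian receives Band G at value $764M, so the others get W − 764 = $2162M.
Without Meridian: best allocation of the remaining 3 bidders over all 4 bands is PeakComm→Band F ($759M), NorthTel→Band C ($508M), TerraLink→Band G ($914M), total $2181M.
VCG payment = (others' best without Meridian) − (others' welfare with Meridian) = 2181 − 2162 = $19M.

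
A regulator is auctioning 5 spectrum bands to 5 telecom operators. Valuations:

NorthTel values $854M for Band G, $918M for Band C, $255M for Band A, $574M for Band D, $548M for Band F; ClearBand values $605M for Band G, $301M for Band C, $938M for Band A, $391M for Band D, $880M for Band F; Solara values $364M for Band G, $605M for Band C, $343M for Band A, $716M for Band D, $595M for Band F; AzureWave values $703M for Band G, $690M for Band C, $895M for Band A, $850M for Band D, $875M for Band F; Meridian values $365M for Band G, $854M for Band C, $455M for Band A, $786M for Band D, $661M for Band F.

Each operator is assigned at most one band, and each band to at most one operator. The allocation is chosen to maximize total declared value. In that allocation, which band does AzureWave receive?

AzureWave receives Band F.

Optimal: NorthTel→Band G ($854M), ClearBand→Band A ($938M), Solara→Band D ($716M), AzureWave→Band F ($875M), Meridian→Band C ($854M) — total 854+938+716+875+854 = $4237M.
Max-entry greedy (repeatedly take the single best remaining cell) gives $3881M, worse by 356.
Swapping AzureWave↔Meridian (AzureWave→Band C $690M, Meridian→Band F $661M) loses 378.
No other one-to-one assignment exceeds $4237M.
AzureWave's own top band is Band A ($895M), but forcing AzureWave→Band A and reassigning the rest optimally gives only $4199M — worse by 38.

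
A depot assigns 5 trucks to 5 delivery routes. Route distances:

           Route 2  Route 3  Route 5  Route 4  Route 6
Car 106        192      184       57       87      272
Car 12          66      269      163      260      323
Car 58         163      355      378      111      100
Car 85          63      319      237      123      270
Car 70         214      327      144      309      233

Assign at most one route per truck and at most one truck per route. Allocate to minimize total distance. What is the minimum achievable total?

Minimum total: 617 km

Optimal: Car 106→Route 3 (184 km), Car 12→Route 2 (66 km), Car 58→Route 6 (100 km), Car 85→Route 4 (123 km), Car 70→Route 5 (144 km) — total 184+66+100+123+144 = 617 km.
Swapping Car 12↔Car 85 (Car 12→Route 4 260 km, Car 85→Route 2 63 km) adds 134.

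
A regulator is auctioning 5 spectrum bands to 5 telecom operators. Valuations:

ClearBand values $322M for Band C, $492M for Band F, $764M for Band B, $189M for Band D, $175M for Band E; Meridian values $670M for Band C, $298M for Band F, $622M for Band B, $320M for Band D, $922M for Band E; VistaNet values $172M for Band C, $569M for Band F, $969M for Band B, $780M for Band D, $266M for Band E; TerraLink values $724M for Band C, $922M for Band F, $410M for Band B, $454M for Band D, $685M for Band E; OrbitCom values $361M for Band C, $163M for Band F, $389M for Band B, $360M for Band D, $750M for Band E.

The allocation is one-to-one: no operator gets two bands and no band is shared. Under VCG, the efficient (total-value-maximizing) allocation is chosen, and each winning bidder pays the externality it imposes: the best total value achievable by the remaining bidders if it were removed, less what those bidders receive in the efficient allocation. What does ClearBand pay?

ClearBand pays $189M.

Efficient allocation: ClearBand→Band B ($764M), Meridian→Band C ($670M), VistaNet→Band D ($780M), TerraLink→Band F ($922M), OrbitCom→Band E ($750M); total welfare W = $3886M.
ClearBand receives Band B at value $764M, so the others get W − 764 = $3122M.
Without ClearBand: best allocation of the remaining 4 bidders over all 5 bands is Meridian→Band C ($670M), VistaNet→Band B ($969M), TerraLink→Band F ($922M), OrbitCom→Band E ($750M), total $3311M.
VCG payment = (others' best without ClearBand) − (others' welfare with ClearBand) = 3311 − 3122 = $189M.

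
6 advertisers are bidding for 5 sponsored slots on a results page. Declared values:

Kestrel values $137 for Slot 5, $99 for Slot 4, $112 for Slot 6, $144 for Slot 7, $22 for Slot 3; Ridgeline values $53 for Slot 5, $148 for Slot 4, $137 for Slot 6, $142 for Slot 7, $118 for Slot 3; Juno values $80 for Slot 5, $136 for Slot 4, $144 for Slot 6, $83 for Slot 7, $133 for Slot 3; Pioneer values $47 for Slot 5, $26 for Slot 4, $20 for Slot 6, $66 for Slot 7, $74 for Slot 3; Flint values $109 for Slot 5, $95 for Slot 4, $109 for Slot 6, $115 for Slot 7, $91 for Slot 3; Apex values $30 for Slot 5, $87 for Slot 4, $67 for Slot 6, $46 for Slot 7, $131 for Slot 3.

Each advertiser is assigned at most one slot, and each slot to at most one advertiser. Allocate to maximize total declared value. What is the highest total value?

Optimal: Flint→Slot 5 ($109), Ridgeline→Slot 4 ($148), Juno→Slot 6 ($144), Kestrel→Slot 7 ($144), Apex→Slot 3 ($131) — total 109+148+144+144+131 = $676.
Column-greedy (each slot in turn goes to its best remaining advertiser) gives $675, worse by 1.
Checked against all permutations: $676 is optimal.

Maximum total: $676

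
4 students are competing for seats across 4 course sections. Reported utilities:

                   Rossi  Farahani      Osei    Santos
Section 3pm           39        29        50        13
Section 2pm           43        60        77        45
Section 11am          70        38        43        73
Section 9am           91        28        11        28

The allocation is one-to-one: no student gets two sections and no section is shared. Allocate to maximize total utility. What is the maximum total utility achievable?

Optimal: Rossi→Section 9am (91 points), Farahani→Section 2pm (60 points), Osei→Section 3pm (50 points), Santos→Section 11am (73 points) — total 91+60+50+73 = 274 points.
Checked against all permutations: 274 points is optimal.

Max total: 274 points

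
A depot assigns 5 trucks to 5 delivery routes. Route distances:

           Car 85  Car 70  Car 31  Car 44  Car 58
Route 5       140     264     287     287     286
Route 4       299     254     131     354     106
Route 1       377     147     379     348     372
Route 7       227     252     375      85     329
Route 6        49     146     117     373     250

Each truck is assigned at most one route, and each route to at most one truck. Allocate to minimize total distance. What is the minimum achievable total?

Minimum total: 595 km

Optimal: Car 85→Route 5 (140 km), Car 70→Route 1 (147 km), Car 31→Route 6 (117 km), Car 44→Route 7 (85 km), Car 58→Route 4 (106 km) — total 140+147+117+85+106 = 595 km.
Min-entry greedy (repeatedly take the single cheapest remaining cell) gives 674 km, worse by 79.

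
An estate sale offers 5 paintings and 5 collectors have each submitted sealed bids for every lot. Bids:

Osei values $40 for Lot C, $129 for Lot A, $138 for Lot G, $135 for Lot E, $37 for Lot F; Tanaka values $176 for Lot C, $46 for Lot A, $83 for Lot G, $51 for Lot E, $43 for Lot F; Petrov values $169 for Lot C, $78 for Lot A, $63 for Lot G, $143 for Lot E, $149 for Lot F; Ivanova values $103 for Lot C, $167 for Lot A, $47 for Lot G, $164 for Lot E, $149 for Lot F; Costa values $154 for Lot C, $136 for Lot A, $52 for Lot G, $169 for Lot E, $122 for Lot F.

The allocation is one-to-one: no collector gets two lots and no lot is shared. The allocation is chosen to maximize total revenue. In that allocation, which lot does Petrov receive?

Petrov receives Lot F.

Optimal: Osei→Lot G ($138), Tanaka→Lot C ($176), Petrov→Lot F ($149), Ivanova→Lot A ($167), Costa→Lot E ($169) — total 138+176+149+167+169 = $799.
Swapping Tanaka↔Osei (Tanaka→Lot G $83, Osei→Lot C $40) loses 191.
Petrov's own top lot is Lot C ($169), but forcing Petrov→Lot C and reassigning the rest optimally gives only $699 — worse by 100.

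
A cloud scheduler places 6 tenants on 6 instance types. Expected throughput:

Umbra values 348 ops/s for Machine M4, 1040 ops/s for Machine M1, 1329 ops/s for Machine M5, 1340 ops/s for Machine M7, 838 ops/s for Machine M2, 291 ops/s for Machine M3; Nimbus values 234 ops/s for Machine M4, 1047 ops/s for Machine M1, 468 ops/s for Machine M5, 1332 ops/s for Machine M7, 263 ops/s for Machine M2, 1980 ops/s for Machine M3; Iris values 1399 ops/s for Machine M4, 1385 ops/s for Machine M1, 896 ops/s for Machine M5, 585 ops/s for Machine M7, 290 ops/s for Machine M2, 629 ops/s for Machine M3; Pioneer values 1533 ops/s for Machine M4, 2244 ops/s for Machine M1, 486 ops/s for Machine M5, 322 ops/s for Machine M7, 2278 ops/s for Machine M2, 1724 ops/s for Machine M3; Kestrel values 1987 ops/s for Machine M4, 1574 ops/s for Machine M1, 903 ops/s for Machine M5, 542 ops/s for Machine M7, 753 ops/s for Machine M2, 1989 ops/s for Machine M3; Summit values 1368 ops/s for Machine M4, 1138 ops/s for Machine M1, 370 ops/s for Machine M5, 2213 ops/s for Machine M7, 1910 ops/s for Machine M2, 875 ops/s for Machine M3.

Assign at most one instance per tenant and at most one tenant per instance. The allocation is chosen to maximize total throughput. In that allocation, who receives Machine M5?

Optimal: Umbra→Machine M5 (1329 ops/s), Nimbus→Machine M3 (1980 ops/s), Iris→Machine M1 (1385 ops/s), Pioneer→Machine M2 (2278 ops/s), Kestrel→Machine M4 (1987 ops/s), Summit→Machine M7 (2213 ops/s) — total 1329+1980+1385+2278+1987+2213 = 11172 ops/s.
Max-entry greedy (repeatedly take the single best remaining cell) gives 10255 ops/s, worse by 917.
Next-best assignment: Umbra→Machine M5, Nimbus→Machine M3, Iris→Machine M4, Pioneer→Machine M2, Kestrel→Machine M1, Summit→Machine M7 = 10773 ops/s.
Umbra's own top instance is Machine M7 (1340 ops/s), but forcing Umbra→Machine M7 and reassigning the rest optimally gives only 10357 ops/s — worse by 815.

Umbra receives Machine M5.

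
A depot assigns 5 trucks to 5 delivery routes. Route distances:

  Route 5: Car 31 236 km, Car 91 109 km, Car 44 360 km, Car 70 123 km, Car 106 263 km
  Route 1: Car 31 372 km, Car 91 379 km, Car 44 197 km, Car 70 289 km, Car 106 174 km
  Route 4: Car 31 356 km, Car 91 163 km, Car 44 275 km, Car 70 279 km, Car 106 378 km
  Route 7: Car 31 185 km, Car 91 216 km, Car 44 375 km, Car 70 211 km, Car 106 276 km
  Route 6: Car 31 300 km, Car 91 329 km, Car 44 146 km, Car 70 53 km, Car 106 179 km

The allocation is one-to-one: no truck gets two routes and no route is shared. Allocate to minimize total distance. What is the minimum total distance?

Optimal: Car 31→Route 7 (185 km), Car 91→Route 4 (163 km), Car 44→Route 6 (146 km), Car 70→Route 5 (123 km), Car 106→Route 1 (174 km) — total 185+163+146+123+174 = 791 km.
Min-entry greedy (repeatedly take the single cheapest remaining cell) gives 796 km, worse by 5.
Next-best assignment: Car 31→Route 7, Car 91→Route 5, Car 44→Route 4, Car 70→Route 6, Car 106→Route 1 = 796 km.
Checked against all permutations: 791 km is optimal.

Minimum total: 791 km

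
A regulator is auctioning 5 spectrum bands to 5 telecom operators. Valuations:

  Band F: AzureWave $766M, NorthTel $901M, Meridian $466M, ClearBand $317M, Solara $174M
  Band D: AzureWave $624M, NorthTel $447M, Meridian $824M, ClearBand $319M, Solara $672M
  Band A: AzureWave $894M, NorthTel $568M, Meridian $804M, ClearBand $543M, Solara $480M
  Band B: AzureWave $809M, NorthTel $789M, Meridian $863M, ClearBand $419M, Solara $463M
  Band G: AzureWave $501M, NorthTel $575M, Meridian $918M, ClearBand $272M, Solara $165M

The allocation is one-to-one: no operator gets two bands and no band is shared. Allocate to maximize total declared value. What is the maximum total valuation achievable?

Optimal: AzureWave→Band B ($809M), NorthTel→Band F ($901M), Meridian→Band G ($918M), ClearBand→Band A ($543M), Solara→Band D ($672M) — total 809+901+918+543+672 = $3843M.
Max-entry greedy (repeatedly take the single best remaining cell) gives $3804M, worse by 39.
Next-best assignment: AzureWave→Band A, NorthTel→Band F, Meridian→Band G, ClearBand→Band B, Solara→Band D = $3804M.

Maximum total: $3843M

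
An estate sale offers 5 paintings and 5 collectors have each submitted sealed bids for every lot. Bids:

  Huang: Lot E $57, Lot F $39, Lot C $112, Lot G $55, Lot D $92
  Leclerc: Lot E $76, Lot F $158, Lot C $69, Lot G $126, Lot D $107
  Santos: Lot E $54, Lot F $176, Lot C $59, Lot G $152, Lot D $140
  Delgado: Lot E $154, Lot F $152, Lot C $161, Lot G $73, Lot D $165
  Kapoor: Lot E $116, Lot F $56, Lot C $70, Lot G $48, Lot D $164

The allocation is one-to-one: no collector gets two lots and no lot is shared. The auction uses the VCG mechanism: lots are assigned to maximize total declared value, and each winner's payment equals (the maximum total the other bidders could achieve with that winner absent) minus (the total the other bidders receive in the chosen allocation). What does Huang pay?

Efficient allocation: Huang→Lot C ($112), Leclerc→Lot F ($158), Santos→Lot G ($152), Delgado→Lot E ($154), Kapoor→Lot D ($164); total welfare W = $740.
Huang receives Lot C at value $112, so the others get W − 112 = $628.
Without Huang: best allocation of the remaining 4 bidders over all 5 lots is Leclerc→Lot F ($158), Santos→Lot G ($152), Delgado→Lot C ($161), Kapoor→Lot D ($164), total $635.
VCG payment = (others' best without Huang) − (others' welfare with Huang) = 635 − 628 = $7.

Huang pays $7.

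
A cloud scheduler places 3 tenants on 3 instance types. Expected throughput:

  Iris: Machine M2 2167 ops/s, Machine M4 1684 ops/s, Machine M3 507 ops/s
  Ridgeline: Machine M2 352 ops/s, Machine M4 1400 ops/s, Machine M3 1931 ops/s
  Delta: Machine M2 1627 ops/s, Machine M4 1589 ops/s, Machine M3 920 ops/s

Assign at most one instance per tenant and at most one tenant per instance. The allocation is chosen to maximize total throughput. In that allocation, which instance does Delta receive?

Optimal: Iris→Machine M2 (2167 ops/s), Ridgeline→Machine M3 (1931 ops/s), Delta→Machine M4 (1589 ops/s) — total 2167+1931+1589 = 5687 ops/s.
Next-best assignment: Iris→Machine M4, Ridgeline→Machine M3, Delta→Machine M2 = 5242 ops/s.
Swapping Ridgeline↔Delta (Ridgeline→Machine M4 1400 ops/s, Delta→Machine M3 920 ops/s) loses 1200.
Delta's own top instance is Machine M2 (1627 ops/s), but forcing Delta→Machine M2 and reassigning the rest optimally gives only 5242 ops/s — worse by 445.

Delta receives Machine M4.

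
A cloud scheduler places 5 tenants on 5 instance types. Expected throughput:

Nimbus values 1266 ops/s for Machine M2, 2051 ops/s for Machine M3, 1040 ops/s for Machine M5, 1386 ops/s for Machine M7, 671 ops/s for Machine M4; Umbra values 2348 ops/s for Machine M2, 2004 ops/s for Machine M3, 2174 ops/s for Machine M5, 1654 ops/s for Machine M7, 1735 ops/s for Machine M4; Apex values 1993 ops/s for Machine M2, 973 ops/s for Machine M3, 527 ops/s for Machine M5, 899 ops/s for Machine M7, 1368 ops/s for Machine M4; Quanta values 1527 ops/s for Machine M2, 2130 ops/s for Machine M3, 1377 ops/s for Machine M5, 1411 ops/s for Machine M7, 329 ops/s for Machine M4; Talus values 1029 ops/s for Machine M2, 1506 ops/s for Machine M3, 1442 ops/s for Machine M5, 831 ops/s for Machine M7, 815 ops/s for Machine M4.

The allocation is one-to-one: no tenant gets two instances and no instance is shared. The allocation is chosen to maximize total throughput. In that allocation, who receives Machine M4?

This is the linear assignment problem.
Optimal: Nimbus→Machine M7 (1386 ops/s), Umbra→Machine M4 (1735 ops/s), Apex→Machine M2 (1993 ops/s), Quanta→Machine M3 (2130 ops/s), Talus→Machine M5 (1442 ops/s) — total 1386+1735+1993+2130+1442 = 8686 ops/s.
Row-greedy (each tenant in turn takes its best remaining instance) gives 8620 ops/s, worse by 66.
Swapping Quanta↔Umbra (Quanta→Machine M4 329 ops/s, Umbra→Machine M3 2004 ops/s) loses 1532.
Checked against all permutations: 8686 ops/s is optimal.
Umbra's own top instance is Machine M2 (2348 ops/s), but forcing Umbra→Machine M2 and reassigning the rest optimally gives only 8674 ops/s — worse by 12.

Umbra receives Machine M4.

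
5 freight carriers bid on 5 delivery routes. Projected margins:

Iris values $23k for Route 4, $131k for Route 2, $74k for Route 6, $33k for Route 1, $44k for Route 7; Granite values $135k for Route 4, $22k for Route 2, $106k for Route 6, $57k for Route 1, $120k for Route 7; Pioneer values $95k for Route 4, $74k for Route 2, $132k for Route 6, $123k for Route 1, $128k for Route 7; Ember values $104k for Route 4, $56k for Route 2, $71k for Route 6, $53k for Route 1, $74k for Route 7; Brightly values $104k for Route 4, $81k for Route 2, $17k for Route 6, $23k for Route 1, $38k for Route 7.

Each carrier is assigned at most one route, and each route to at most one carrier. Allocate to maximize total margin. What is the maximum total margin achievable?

Maximum total: $549k

Optimal: Iris→Route 2 ($131k), Granite→Route 7 ($120k), Pioneer→Route 1 ($123k), Ember→Route 6 ($71k), Brightly→Route 4 ($104k) — total 131+120+123+71+104 = $549k.
Max-entry greedy (repeatedly take the single best remaining cell) gives $495k, worse by 54.
Next-best assignment: Iris→Route 2, Granite→Route 7, Pioneer→Route 6, Ember→Route 1, Brightly→Route 4 = $540k.
Every other assignment is strictly worse.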